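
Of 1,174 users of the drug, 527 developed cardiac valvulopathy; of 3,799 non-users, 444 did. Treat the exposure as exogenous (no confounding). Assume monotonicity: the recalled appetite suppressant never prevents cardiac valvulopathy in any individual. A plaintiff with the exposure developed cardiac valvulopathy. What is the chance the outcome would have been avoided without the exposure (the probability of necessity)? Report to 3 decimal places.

p₁ = P(outcome | exposed) = 527/1174 = 0.44889
p₀ = P(outcome | unexposed) = 444/3799 = 0.11687
Under exogeneity and monotonicity, PN = (p₁ − p₀) / p₁.
PN = (0.44889 − 0.11687) / 0.44889 = 0.33202 / 0.44889 ≈ 0.7396

PN ≈ 0.740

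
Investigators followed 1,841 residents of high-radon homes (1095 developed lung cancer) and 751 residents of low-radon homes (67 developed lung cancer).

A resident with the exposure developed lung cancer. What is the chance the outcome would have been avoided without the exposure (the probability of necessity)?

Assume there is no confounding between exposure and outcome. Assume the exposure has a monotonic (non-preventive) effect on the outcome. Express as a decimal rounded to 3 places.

p₁ = P(outcome | exposed) = 1095/1841 = 0.59479
p₀ = P(outcome | unexposed) = 67/751 = 0.089214
Under exogeneity and monotonicity, PN = (p₁ − p₀) / p₁.
PN = (0.59479 − 0.089214) / 0.59479 = 0.50557 / 0.59479 ≈ 0.8500

PN ≈ 0.850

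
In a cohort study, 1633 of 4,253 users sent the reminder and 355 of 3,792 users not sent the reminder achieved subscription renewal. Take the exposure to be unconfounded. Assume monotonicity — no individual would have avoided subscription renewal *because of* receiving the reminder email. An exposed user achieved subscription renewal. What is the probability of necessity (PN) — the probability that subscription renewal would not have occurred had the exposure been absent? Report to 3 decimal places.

PN ≈ 0.756

p₁ = P(outcome | exposed) = 1633/4253 = 0.38396
p₀ = P(outcome | unexposed) = 355/3792 = 0.093618
Under exogeneity and monotonicity, PN = (p₁ − p₀) / p₁.
PN = (0.38396 − 0.093618) / 0.38396 = 0.29035 / 0.38396 ≈ 0.7562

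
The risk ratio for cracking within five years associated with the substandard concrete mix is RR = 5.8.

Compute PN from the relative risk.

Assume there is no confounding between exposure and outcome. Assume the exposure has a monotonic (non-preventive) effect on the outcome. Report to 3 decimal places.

PN ≈ 0.828

Under exogeneity and monotonicity, PN = (RR − 1) / RR = 1 − 1/RR.
PN = (5.8 − 1) / 5.8 = 4.8 / 5.8 ≈ 0.8276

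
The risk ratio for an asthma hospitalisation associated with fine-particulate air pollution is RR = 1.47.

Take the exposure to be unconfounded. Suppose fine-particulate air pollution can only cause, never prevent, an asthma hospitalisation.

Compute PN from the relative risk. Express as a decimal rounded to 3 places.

Under exogeneity and monotonicity, PN = (RR − 1) / RR = 1 − 1/RR.
PN = (1.47 − 1) / 1.47 = 0.47 / 1.47 ≈ 0.3197

PN ≈ 0.320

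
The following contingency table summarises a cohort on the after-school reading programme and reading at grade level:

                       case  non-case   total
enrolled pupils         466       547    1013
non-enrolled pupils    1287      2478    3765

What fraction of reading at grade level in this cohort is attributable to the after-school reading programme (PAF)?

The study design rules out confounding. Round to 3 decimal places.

PAF ≈ 0.068

p₁ = P(outcome | exposed) = 466/1013 = 0.46002
p₀ = P(outcome | unexposed) = 1287/3765 = 0.34183
Exposure prevalence π = 1013/4778 = 0.21201; overall risk P(Y=1) = 0.36689.
Under exogeneity, PAF = [P(Y=1) − p₀]/P(Y=1).
PAF = (0.36689 − 0.34183) / 0.36689 ≈ 0.0683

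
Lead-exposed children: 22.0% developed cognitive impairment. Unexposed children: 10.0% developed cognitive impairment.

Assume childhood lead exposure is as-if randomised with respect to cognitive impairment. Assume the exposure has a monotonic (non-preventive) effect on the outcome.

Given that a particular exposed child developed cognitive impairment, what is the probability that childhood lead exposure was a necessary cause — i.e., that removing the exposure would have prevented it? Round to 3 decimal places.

PN ≈ 0.545

p₁ = 0.22, p₀ = 0.1.
Under exogeneity and monotonicity, PN = (p₁ − p₀) / p₁.
PN = (0.22 − 0.1) / 0.22 = 0.12 / 0.22 ≈ 0.5455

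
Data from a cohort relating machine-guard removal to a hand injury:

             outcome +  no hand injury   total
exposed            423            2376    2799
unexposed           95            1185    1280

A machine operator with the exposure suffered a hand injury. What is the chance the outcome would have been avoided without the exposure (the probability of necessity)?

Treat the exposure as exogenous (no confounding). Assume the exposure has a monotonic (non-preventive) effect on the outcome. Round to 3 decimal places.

p₁ = P(outcome | exposed) = 423/2799 = 0.15113
p₀ = P(outcome | unexposed) = 95/1280 = 0.074219
Under exogeneity and monotonicity, PN = (p₁ − p₀)/p₁.
PN = (0.15113 − 0.074219) / 0.15113 ≈ 0.5089

PN ≈ 0.509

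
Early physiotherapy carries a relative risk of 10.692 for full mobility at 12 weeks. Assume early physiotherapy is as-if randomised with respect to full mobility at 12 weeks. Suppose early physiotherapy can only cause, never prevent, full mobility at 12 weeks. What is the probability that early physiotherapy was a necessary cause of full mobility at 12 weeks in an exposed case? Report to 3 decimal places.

Under exogeneity and monotonicity, PN = (RR − 1) / RR = 1 − 1/RR.
PN = (10.692 − 1) / 10.692 = 9.692 / 10.692 ≈ 0.9065

PN ≈ 0.906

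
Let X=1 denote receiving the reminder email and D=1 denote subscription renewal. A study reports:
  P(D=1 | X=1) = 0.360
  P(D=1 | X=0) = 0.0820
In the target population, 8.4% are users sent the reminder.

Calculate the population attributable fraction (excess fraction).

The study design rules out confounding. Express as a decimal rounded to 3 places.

PAF ≈ 0.222

Let p₁ = 0.36, p₀ = 0.082.
Overall risk P(Y=1) = π·p₁ + (1−π)·p₀ = 0.084×0.36 + 0.916×0.082 = 0.10535.
Under exogeneity, PAF = [P(Y=1) − p₀] / P(Y=1).
PAF = (0.10535 − 0.082) / 0.10535 ≈ 0.2217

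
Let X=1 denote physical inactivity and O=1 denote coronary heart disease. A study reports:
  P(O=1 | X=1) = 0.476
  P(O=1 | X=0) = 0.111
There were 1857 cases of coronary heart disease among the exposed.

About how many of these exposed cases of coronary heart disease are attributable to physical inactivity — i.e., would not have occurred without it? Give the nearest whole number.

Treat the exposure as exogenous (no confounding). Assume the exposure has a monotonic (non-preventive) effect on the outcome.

about 1424 cases

Let p₁ = 0.476, p₀ = 0.111.
PN = (p₁ − p₀)/p₁ = (0.476 − 0.111) / 0.476 ≈ 0.76681.
Attributable cases ≈ PN × (exposed cases) = 0.76681 × 1857 ≈ 1423.96.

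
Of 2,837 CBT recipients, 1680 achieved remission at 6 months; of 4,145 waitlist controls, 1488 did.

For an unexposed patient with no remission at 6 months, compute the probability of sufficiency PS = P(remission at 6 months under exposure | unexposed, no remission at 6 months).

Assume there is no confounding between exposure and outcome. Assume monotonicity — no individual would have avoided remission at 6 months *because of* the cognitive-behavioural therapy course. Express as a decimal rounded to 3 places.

p₁ = P(outcome | exposed) = 1680/2837 = 0.59217
p₀ = P(outcome | unexposed) = 1488/4145 = 0.35899
Under exogeneity and monotonicity, PS = (p₁ − p₀) / (1 − p₀).
PS = (0.59217 − 0.35899) / (1 − 0.35899) = 0.23319 / 0.64101 ≈ 0.3638

PS ≈ 0.364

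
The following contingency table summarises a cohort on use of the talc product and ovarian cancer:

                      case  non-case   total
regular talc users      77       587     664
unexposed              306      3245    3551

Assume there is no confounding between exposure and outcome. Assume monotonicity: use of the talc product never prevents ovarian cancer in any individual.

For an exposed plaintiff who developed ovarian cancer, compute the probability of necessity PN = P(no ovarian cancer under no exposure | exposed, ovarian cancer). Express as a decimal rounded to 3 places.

p₁ = P(outcome | exposed) = 77/664 = 0.11596
p₀ = P(outcome | unexposed) = 306/3551 = 0.086173
Under exogeneity and monotonicity, PN = (p₁ − p₀)/p₁.
PN = (0.11596 − 0.086173) / 0.11596 ≈ 0.2569

PN ≈ 0.257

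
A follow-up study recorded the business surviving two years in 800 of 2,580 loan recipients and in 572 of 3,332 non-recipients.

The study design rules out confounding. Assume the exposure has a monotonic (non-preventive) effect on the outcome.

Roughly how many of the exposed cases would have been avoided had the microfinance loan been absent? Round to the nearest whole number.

about 357 cases

p₁ = P(outcome | exposed) = 800/2580 = 0.31008
p₀ = P(outcome | unexposed) = 572/3332 = 0.17167
PN = (p₁ − p₀)/p₁ = (0.31008 − 0.17167) / 0.31008 ≈ 0.44637.
Attributable cases ≈ PN × (exposed cases) = 0.44637 × 800 ≈ 357.09.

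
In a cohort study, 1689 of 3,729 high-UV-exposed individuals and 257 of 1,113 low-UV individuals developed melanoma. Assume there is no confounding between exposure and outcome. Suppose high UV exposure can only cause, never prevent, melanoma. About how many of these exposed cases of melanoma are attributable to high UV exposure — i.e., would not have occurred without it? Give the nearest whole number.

p₁ = P(outcome | exposed) = 1689/3729 = 0.45294
p₀ = P(outcome | unexposed) = 257/1113 = 0.23091
PN = (p₁ − p₀)/p₁ = (0.45294 − 0.23091) / 0.45294 ≈ 0.49020.
Attributable cases ≈ PN × (exposed cases) = 0.49020 × 1689 ≈ 827.95.

about 828 cases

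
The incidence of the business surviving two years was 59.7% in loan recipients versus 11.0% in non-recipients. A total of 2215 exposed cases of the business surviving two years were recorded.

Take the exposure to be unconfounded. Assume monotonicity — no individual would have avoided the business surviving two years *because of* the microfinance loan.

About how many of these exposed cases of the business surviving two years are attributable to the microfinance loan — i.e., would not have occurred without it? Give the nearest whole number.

about 1807 cases

p₁ = 0.597, p₀ = 0.11.
PN = (p₁ − p₀)/p₁ = (0.597 − 0.11) / 0.597 ≈ 0.81575.
Attributable cases ≈ PN × (exposed cases) = 0.81575 × 2215 ≈ 1806.88.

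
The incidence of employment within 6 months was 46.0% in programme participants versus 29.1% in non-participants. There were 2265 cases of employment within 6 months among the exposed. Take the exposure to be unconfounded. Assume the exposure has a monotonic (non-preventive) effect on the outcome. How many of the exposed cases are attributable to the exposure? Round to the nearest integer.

p₁ = 0.46, p₀ = 0.291.
PN = (p₁ − p₀)/p₁ = (0.46 − 0.291) / 0.46 ≈ 0.36739.
Attributable cases ≈ PN × (exposed cases) = 0.36739 × 2265 ≈ 832.14.

about 832 cases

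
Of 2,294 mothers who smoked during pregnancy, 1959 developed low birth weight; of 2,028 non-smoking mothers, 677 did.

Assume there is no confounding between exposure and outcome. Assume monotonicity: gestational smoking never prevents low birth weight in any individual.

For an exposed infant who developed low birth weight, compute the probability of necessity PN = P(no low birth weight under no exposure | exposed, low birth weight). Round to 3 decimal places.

p₁ = P(outcome | exposed) = 1959/2294 = 0.85397
p₀ = P(outcome | unexposed) = 677/2028 = 0.33383
Under exogeneity and monotonicity, PN = (p₁ − p₀) / p₁.
PN = (0.85397 − 0.33383) / 0.85397 = 0.52014 / 0.85397 ≈ 0.6091

PN ≈ 0.609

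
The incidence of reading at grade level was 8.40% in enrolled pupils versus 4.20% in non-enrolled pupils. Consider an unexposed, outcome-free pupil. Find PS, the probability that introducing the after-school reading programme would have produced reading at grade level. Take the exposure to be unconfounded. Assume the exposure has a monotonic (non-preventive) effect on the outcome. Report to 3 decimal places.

p₁ = 0.084, p₀ = 0.042.
Under exogeneity and monotonicity, PS = (p₁ − p₀) / (1 − p₀).
PS = (0.084 − 0.042) / (1 − 0.042) = 0.042 / 0.958 ≈ 0.0438

PS ≈ 0.044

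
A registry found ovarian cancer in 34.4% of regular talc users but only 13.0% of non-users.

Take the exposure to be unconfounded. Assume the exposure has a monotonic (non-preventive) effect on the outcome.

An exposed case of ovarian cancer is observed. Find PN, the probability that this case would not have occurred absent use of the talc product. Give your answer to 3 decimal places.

PN ≈ 0.622

p₁ = 0.344, p₀ = 0.13.
Under exogeneity and monotonicity, PN = (p₁ − p₀) / p₁.
PN = (0.344 − 0.13) / 0.344 = 0.214 / 0.344 ≈ 0.6221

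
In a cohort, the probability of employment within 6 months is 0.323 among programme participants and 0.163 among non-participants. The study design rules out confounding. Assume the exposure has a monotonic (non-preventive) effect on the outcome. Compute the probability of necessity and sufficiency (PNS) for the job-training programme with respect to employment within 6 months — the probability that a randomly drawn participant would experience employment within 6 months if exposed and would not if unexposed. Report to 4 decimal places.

Let p₁ = 0.323, p₀ = 0.163.
Under exogeneity and monotonicity, PNS = p₁ − p₀.
PNS = 0.323 − 0.163 = 0.16

PNS ≈ 0.1600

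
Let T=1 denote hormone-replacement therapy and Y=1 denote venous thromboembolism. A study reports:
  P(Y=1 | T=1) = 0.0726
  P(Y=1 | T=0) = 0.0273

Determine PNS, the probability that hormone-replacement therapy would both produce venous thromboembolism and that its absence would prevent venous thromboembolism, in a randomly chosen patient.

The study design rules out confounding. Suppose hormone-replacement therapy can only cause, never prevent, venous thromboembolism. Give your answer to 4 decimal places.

Let p₁ = 0.0726, p₀ = 0.0273.
Under exogeneity and monotonicity, PNS = p₁ − p₀.
PNS = 0.0726 − 0.0273 = 0.0453

PNS ≈ 0.0453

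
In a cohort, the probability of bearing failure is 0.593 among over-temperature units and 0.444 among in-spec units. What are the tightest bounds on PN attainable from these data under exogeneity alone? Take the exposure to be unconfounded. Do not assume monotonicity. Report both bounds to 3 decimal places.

Let p₁ = 0.593, p₀ = 0.444.
Under exogeneity alone the bounds on PN are max{0,(p₁−p₀)/p₁} ≤ PN ≤ min{1,(1−p₀)/p₁}.
  lower = (p₁ − p₀)/p₁ = 0.149 / 0.593 ≈ 0.2513
  upper = min{1, (1 − p₀)/p₁} = 0.556 / 0.593 ≈ 0.9376

0.251 ≤ PN ≤ 0.938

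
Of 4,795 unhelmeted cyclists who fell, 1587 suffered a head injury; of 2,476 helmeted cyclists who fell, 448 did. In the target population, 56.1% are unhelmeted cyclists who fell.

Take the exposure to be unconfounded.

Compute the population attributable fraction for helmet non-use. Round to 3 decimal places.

PAF ≈ 0.317

p₁ = P(outcome | exposed) = 1587/4795 = 0.33097
p₀ = P(outcome | unexposed) = 448/2476 = 0.18094
Overall risk P(Y=1) = π·p₁ + (1−π)·p₀ = 0.561×0.33097 + 0.439×0.18094 = 0.26511.
Under exogeneity, PAF = [P(Y=1) − p₀] / P(Y=1).
PAF = (0.26511 − 0.18094) / 0.26511 ≈ 0.3175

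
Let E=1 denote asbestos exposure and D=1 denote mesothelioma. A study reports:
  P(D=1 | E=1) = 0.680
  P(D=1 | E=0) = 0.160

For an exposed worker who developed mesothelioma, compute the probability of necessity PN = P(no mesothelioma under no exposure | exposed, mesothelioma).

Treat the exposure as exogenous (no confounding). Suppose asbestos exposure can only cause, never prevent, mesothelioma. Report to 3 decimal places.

Let p₁ = 0.68, p₀ = 0.16.
Under exogeneity and monotonicity, PN = (p₁ − p₀) / p₁.
PN = (0.68 − 0.16) / 0.68 = 0.52 / 0.68 ≈ 0.7647

PN ≈ 0.765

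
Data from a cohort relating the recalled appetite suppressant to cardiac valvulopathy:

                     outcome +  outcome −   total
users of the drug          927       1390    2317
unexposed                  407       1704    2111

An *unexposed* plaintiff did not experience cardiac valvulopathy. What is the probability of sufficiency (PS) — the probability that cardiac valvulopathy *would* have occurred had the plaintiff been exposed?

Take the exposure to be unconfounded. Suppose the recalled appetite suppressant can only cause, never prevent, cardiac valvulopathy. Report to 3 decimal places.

p₁ = P(outcome | exposed) = 927/2317 = 0.40009
p₀ = P(outcome | unexposed) = 407/2111 = 0.1928
Under exogeneity and monotonicity, PS = (p₁ − p₀)/(1 − p₀).
PS = (0.40009 − 0.1928) / 0.8072 ≈ 0.2568

PS ≈ 0.257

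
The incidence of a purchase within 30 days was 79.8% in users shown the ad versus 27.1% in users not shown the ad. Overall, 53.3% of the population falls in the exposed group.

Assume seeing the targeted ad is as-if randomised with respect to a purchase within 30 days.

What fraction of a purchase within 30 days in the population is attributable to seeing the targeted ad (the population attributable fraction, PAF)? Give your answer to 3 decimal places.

PAF ≈ 0.509

p₁ = 0.798, p₀ = 0.271.
Overall risk P(Y=1) = π·p₁ + (1−π)·p₀ = 0.533×0.798 + 0.467×0.271 = 0.55189.
Under exogeneity, PAF = [P(Y=1) − p₀] / P(Y=1).
PAF = (0.55189 − 0.271) / 0.55189 ≈ 0.5090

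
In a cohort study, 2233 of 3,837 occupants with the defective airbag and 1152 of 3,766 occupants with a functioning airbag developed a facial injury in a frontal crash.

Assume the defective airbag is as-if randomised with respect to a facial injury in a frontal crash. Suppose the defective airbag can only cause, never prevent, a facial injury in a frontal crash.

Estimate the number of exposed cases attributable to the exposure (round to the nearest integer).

p₁ = P(outcome | exposed) = 2233/3837 = 0.58197
p₀ = P(outcome | unexposed) = 1152/3766 = 0.30589
PN = (p₁ − p₀)/p₁ = (0.58197 − 0.30589) / 0.58197 ≈ 0.47438.
Attributable cases ≈ PN × (exposed cases) = 0.47438 × 2233 ≈ 1059.28.

about 1059 cases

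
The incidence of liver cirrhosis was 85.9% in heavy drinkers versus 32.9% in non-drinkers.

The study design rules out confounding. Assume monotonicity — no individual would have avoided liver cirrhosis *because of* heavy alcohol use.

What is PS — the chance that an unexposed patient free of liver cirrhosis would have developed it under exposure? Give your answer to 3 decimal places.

PS ≈ 0.790

p₁ = 0.859, p₀ = 0.329.
Under exogeneity and monotonicity, PS = (p₁ − p₀) / (1 − p₀).
PS = (0.859 − 0.329) / (1 − 0.329) = 0.53 / 0.671 ≈ 0.7899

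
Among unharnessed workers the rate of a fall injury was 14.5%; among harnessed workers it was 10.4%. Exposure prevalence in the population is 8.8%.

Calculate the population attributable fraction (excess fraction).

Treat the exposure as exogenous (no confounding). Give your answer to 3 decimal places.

PAF ≈ 0.034

p₁ = 0.145, p₀ = 0.104.
Overall risk P(Y=1) = π·p₁ + (1−π)·p₀ = 0.088×0.145 + 0.912×0.104 = 0.10761.
Under exogeneity, PAF = [P(Y=1) − p₀] / P(Y=1).
PAF = (0.10761 − 0.104) / 0.10761 ≈ 0.0335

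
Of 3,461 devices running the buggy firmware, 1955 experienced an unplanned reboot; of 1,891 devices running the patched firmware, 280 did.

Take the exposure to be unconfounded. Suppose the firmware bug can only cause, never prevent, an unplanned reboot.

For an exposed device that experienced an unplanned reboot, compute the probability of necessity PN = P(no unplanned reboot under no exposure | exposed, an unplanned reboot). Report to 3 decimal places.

PN ≈ 0.738

p₁ = P(outcome | exposed) = 1955/3461 = 0.56487
p₀ = P(outcome | unexposed) = 280/1891 = 0.14807
Under exogeneity and monotonicity, PN = (p₁ − p₀) / p₁.
PN = (0.56487 − 0.14807) / 0.56487 = 0.4168 / 0.56487 ≈ 0.7379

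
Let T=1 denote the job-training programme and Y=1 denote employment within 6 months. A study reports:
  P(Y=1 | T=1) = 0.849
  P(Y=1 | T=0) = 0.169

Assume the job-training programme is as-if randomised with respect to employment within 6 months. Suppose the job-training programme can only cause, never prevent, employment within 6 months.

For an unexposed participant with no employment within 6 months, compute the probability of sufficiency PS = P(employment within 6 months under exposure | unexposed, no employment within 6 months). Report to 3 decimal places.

Let p₁ = 0.849, p₀ = 0.169.
Under exogeneity and monotonicity, PS = (p₁ − p₀) / (1 − p₀).
PS = (0.849 − 0.169) / (1 − 0.169) = 0.68 / 0.831 ≈ 0.8183

PS ≈ 0.818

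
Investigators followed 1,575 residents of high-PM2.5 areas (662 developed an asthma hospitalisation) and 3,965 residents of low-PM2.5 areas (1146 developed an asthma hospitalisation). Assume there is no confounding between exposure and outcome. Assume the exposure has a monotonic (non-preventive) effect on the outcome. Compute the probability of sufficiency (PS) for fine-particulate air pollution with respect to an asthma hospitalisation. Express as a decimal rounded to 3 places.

PS ≈ 0.185

p₁ = P(outcome | exposed) = 662/1575 = 0.42032
p₀ = P(outcome | unexposed) = 1146/3965 = 0.28903
Under exogeneity and monotonicity, PS = (p₁ − p₀) / (1 − p₀).
PS = (0.42032 − 0.28903) / (1 − 0.28903) = 0.13129 / 0.71097 ≈ 0.1847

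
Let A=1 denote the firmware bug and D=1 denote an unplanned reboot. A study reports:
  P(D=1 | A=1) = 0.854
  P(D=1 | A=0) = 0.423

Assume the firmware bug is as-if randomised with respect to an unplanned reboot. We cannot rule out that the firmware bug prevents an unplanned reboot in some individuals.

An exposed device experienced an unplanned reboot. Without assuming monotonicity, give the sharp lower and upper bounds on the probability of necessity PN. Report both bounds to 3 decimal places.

0.505 ≤ PN ≤ 0.676

Let p₁ = 0.854, p₀ = 0.423.
Under exogeneity alone the bounds on PN are max{0,(p₁−p₀)/p₁} ≤ PN ≤ min{1,(1−p₀)/p₁}.
  lower = (p₁ − p₀)/p₁ = 0.431 / 0.854 ≈ 0.5047
  upper = min{1, (1 − p₀)/p₁} = 0.577 / 0.854 ≈ 0.6756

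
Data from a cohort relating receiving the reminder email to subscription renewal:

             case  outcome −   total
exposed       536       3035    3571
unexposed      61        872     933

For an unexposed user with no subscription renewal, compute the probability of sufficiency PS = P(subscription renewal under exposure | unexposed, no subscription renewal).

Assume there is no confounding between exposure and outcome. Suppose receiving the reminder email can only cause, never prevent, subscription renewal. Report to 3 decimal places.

PS ≈ 0.091

p₁ = P(outcome | exposed) = 536/3571 = 0.1501
p₀ = P(outcome | unexposed) = 61/933 = 0.06538
Under exogeneity and monotonicity, PS = (p₁ − p₀)/(1 − p₀).
PS = (0.1501 − 0.06538) / 0.93462 ≈ 0.0906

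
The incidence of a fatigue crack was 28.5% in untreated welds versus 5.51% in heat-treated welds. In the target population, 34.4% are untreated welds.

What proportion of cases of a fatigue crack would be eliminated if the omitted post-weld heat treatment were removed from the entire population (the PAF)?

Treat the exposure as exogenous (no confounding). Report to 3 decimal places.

p₁ = 0.285, p₀ = 0.0551.
Overall risk P(Y=1) = π·p₁ + (1−π)·p₀ = 0.344×0.285 + 0.656×0.0551 = 0.13419.
Under exogeneity, PAF = [P(Y=1) − p₀] / P(Y=1).
PAF = (0.13419 − 0.0551) / 0.13419 ≈ 0.5894

PAF ≈ 0.589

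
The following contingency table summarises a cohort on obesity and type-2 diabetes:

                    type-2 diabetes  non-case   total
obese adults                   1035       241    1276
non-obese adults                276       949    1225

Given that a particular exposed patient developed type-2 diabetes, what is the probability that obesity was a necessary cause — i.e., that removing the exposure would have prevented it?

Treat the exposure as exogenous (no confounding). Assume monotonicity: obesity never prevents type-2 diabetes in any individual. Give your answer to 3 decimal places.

p₁ = P(outcome | exposed) = 1035/1276 = 0.81113
p₀ = P(outcome | unexposed) = 276/1225 = 0.22531
Under exogeneity and monotonicity, PN = (p₁ − p₀)/p₁.
PN = (0.81113 − 0.22531) / 0.81113 ≈ 0.7222

PN ≈ 0.722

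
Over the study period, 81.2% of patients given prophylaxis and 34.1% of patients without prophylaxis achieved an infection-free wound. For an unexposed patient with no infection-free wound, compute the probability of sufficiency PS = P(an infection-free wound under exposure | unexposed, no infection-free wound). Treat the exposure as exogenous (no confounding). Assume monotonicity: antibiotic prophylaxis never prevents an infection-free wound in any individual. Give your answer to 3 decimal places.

PS ≈ 0.715

p₁ = 0.812, p₀ = 0.341.
Under exogeneity and monotonicity, PS = (p₁ − p₀) / (1 − p₀).
PS = (0.812 − 0.341) / (1 − 0.341) = 0.471 / 0.659 ≈ 0.7147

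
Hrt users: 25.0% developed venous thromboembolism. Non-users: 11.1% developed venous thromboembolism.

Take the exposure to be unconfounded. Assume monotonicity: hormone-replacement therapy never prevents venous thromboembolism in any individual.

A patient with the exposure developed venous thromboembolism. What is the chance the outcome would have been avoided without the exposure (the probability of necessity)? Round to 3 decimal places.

PN ≈ 0.556

p₁ = 0.25, p₀ = 0.111.
Under exogeneity and monotonicity, PN = (p₁ − p₀) / p₁.
PN = (0.25 − 0.111) / 0.25 = 0.139 / 0.25 ≈ 0.5560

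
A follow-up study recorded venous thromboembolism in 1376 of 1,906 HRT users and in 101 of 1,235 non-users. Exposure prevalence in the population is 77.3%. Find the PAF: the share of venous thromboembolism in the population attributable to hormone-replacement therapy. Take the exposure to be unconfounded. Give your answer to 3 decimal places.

p₁ = P(outcome | exposed) = 1376/1906 = 0.72193
p₀ = P(outcome | unexposed) = 101/1235 = 0.081781
Overall risk P(Y=1) = π·p₁ + (1−π)·p₀ = 0.773×0.72193 + 0.227×0.081781 = 0.57662.
Under exogeneity, PAF = [P(Y=1) − p₀] / P(Y=1).
PAF = (0.57662 − 0.081781) / 0.57662 ≈ 0.8582

PAF ≈ 0.858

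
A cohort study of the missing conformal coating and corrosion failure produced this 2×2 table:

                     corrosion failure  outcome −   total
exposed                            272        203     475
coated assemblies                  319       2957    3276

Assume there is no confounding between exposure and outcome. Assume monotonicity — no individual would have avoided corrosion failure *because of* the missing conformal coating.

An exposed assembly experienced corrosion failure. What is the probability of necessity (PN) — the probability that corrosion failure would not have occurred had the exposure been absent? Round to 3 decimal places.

p₁ = P(outcome | exposed) = 272/475 = 0.57263
p₀ = P(outcome | unexposed) = 319/3276 = 0.097375
Under exogeneity and monotonicity, PN = (p₁ − p₀) / p₁.
PN = (0.57263 − 0.097375) / 0.57263 = 0.47526 / 0.57263 ≈ 0.8300

PN ≈ 0.830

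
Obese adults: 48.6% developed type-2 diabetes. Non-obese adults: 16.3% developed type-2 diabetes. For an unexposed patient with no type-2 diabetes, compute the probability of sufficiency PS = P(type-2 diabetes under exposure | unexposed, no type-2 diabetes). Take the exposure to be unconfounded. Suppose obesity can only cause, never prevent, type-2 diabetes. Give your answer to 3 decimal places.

PS ≈ 0.386

p₁ = 0.486, p₀ = 0.163.
Under exogeneity and monotonicity, PS = (p₁ − p₀) / (1 − p₀).
PS = (0.486 − 0.163) / (1 − 0.163) = 0.323 / 0.837 ≈ 0.3859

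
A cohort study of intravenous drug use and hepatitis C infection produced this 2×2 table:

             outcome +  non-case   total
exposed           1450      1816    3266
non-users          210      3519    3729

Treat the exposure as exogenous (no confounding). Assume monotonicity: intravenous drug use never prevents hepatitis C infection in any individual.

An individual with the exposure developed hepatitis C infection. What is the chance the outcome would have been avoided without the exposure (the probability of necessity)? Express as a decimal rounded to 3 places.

p₁ = P(outcome | exposed) = 1450/3266 = 0.44397
p₀ = P(outcome | unexposed) = 210/3729 = 0.056315
Under exogeneity and monotonicity, PN = (p₁ − p₀)/p₁.
PN = (0.44397 − 0.056315) / 0.44397 ≈ 0.8732

PN ≈ 0.873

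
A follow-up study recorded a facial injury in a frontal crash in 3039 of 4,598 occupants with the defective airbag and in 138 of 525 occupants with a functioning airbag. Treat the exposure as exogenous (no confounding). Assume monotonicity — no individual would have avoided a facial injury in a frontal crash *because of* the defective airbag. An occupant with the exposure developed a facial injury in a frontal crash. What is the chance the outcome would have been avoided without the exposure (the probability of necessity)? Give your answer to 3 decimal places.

PN ≈ 0.602

p₁ = P(outcome | exposed) = 3039/4598 = 0.66094
p₀ = P(outcome | unexposed) = 138/525 = 0.26286
Under exogeneity and monotonicity, PN = (p₁ − p₀) / p₁.
PN = (0.66094 − 0.26286) / 0.66094 = 0.39808 / 0.66094 ≈ 0.6023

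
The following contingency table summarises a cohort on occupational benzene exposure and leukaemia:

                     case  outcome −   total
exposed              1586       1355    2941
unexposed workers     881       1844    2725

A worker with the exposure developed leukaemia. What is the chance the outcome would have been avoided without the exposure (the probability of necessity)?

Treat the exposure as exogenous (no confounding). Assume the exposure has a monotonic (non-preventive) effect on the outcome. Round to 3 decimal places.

PN ≈ 0.400

p₁ = P(outcome | exposed) = 1586/2941 = 0.53927
p₀ = P(outcome | unexposed) = 881/2725 = 0.3233
Under exogeneity and monotonicity, PN = (p₁ − p₀)/p₁.
PN = (0.53927 − 0.3233) / 0.53927 ≈ 0.4005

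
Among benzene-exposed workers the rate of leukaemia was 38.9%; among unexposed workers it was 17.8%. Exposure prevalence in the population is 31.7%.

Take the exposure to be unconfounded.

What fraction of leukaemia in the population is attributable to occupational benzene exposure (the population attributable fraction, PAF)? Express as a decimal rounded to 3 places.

PAF ≈ 0.273

p₁ = 0.389, p₀ = 0.178.
Overall risk P(Y=1) = π·p₁ + (1−π)·p₀ = 0.317×0.389 + 0.683×0.178 = 0.24489.
Under exogeneity, PAF = [P(Y=1) − p₀] / P(Y=1).
PAF = (0.24489 − 0.178) / 0.24489 ≈ 0.2731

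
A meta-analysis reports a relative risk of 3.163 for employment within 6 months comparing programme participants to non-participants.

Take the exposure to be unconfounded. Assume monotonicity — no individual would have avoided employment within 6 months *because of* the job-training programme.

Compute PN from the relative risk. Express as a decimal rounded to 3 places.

Under exogeneity and monotonicity, PN = (RR − 1) / RR = 1 − 1/RR.
PN = (3.163 − 1) / 3.163 = 2.163 / 3.163 ≈ 0.6838

PN ≈ 0.684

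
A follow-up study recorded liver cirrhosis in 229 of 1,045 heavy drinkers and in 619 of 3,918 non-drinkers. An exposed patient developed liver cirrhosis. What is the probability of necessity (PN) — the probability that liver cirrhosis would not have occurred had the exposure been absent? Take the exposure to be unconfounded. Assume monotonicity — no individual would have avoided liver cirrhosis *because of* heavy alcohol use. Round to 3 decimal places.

PN ≈ 0.279

p₁ = P(outcome | exposed) = 229/1045 = 0.21914
p₀ = P(outcome | unexposed) = 619/3918 = 0.15799
Under exogeneity and monotonicity, PN = (p₁ − p₀) / p₁.
PN = (0.21914 − 0.15799) / 0.21914 = 0.06115 / 0.21914 ≈ 0.2790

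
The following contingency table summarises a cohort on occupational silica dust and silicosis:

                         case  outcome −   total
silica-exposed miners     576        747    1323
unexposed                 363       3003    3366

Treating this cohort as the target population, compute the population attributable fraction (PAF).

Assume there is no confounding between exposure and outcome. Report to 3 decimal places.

PAF ≈ 0.461

p₁ = P(outcome | exposed) = 576/1323 = 0.43537
p₀ = P(outcome | unexposed) = 363/3366 = 0.10784
Exposure prevalence π = 1323/4689 = 0.28215; overall risk P(Y=1) = 0.20026.
Under exogeneity, PAF = [P(Y=1) − p₀]/P(Y=1).
PAF = (0.20026 − 0.10784) / 0.20026 ≈ 0.4615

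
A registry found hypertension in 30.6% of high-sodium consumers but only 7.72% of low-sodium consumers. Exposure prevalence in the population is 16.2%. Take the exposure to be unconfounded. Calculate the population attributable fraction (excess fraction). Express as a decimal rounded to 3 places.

p₁ = 0.306, p₀ = 0.0772.
Overall risk P(Y=1) = π·p₁ + (1−π)·p₀ = 0.162×0.306 + 0.838×0.0772 = 0.11427.
Under exogeneity, PAF = [P(Y=1) − p₀] / P(Y=1).
PAF = (0.11427 − 0.0772) / 0.11427 ≈ 0.3244

PAF ≈ 0.324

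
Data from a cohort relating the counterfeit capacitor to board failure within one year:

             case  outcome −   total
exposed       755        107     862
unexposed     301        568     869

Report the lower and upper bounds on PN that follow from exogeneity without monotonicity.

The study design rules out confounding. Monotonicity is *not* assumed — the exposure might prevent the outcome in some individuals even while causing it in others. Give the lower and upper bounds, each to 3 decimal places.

0.605 ≤ PN ≤ 0.746

p₁ = P(outcome | exposed) = 755/862 = 0.87587
p₀ = P(outcome | unexposed) = 301/869 = 0.34638
Under exogeneity alone the bounds on PN are max{0,(p₁−p₀)/p₁} ≤ PN ≤ min{1,(1−p₀)/p₁}.
  lower = (p₁ − p₀)/p₁ = 0.52949 / 0.87587 ≈ 0.6045
  upper = min{1, (1 − p₀)/p₁} = 0.65362 / 0.87587 ≈ 0.7463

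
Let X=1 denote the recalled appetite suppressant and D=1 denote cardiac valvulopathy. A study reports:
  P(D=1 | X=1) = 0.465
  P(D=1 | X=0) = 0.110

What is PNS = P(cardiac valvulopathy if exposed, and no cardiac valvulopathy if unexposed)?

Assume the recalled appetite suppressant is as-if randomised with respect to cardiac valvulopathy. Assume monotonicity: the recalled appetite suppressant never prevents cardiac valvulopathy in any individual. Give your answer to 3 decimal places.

PNS ≈ 0.355

Let p₁ = 0.465, p₀ = 0.11.
Under exogeneity and monotonicity, PNS = p₁ − p₀.
PNS = 0.465 − 0.11 = 0.355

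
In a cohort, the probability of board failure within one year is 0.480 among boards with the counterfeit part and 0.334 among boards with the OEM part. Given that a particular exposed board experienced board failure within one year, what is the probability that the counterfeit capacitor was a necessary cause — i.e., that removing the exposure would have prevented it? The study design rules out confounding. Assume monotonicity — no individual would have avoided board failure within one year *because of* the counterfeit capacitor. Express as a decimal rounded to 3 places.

Let p₁ = 0.48, p₀ = 0.334.
Under exogeneity and monotonicity, PN = (p₁ − p₀) / p₁.
PN = (0.48 − 0.334) / 0.48 = 0.146 / 0.48 ≈ 0.3042

PN ≈ 0.304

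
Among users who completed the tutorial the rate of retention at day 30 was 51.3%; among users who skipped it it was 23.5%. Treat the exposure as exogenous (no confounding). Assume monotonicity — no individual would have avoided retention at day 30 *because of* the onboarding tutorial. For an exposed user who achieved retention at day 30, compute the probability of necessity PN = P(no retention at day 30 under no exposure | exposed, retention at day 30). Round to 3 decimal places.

p₁ = 0.513, p₀ = 0.235.
Under exogeneity and monotonicity, PN = (p₁ − p₀) / p₁.
PN = (0.513 − 0.235) / 0.513 = 0.278 / 0.513 ≈ 0.5419

PN ≈ 0.542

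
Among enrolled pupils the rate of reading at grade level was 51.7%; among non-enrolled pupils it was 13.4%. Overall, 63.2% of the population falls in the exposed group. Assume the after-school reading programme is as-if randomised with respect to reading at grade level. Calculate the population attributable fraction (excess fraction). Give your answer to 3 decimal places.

p₁ = 0.517, p₀ = 0.134.
Overall risk P(Y=1) = π·p₁ + (1−π)·p₀ = 0.632×0.517 + 0.368×0.134 = 0.37606.
Under exogeneity, PAF = [P(Y=1) − p₀] / P(Y=1).
PAF = (0.37606 − 0.134) / 0.37606 ≈ 0.6437

PAF ≈ 0.644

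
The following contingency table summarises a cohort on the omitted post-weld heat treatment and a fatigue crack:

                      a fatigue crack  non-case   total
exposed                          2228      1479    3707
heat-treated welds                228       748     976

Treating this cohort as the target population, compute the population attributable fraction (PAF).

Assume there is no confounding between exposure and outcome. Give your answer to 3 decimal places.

PAF ≈ 0.555

p₁ = P(outcome | exposed) = 2228/3707 = 0.60103
p₀ = P(outcome | unexposed) = 228/976 = 0.23361
Exposure prevalence π = 3707/4683 = 0.79159; overall risk P(Y=1) = 0.52445.
Under exogeneity, PAF = [P(Y=1) − p₀]/P(Y=1).
PAF = (0.52445 − 0.23361) / 0.52445 ≈ 0.5546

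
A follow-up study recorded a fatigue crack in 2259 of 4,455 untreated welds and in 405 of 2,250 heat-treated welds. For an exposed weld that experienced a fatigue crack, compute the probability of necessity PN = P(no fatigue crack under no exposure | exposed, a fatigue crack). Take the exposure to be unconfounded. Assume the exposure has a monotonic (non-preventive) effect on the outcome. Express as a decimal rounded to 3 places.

p₁ = P(outcome | exposed) = 2259/4455 = 0.50707
p₀ = P(outcome | unexposed) = 405/2250 = 0.18
Under exogeneity and monotonicity, PN = (p₁ − p₀) / p₁.
PN = (0.50707 − 0.18) / 0.50707 = 0.32707 / 0.50707 ≈ 0.6450

PN ≈ 0.645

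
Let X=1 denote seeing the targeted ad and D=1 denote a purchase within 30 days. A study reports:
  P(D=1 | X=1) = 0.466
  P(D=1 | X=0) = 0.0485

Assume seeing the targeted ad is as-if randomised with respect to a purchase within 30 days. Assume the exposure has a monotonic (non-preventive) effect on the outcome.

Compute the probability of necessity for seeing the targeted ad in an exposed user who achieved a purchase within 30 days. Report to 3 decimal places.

Let p₁ = 0.466, p₀ = 0.0485.
Under exogeneity and monotonicity, PN = (p₁ − p₀) / p₁.
PN = (0.466 − 0.0485) / 0.466 = 0.4175 / 0.466 ≈ 0.8959

PN ≈ 0.896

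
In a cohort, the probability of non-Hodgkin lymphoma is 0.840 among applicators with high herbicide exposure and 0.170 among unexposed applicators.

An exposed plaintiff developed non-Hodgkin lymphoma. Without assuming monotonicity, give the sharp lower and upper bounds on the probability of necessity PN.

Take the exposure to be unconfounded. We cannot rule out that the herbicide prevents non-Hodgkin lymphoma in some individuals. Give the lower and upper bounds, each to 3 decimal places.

0.798 ≤ PN ≤ 0.988

Let p₁ = 0.84, p₀ = 0.17.
Under exogeneity alone the bounds on PN are max{0,(p₁−p₀)/p₁} ≤ PN ≤ min{1,(1−p₀)/p₁}.
  lower = (p₁ − p₀)/p₁ = 0.67 / 0.84 ≈ 0.7976
  upper = min{1, (1 − p₀)/p₁} = 0.83 / 0.84 ≈ 0.9881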